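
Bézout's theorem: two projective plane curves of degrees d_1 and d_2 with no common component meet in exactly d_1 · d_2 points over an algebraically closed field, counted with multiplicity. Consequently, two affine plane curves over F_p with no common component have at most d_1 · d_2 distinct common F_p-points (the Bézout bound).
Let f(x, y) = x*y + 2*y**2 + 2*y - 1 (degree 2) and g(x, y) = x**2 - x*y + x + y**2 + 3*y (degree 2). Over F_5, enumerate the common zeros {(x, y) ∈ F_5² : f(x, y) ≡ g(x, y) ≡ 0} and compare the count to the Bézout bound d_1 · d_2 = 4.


Common zeros: ∅; count = 0; Bézout bound = 4.

deg(f) = 2, deg(g) = 2, so Bézout bound = 4.
Scan x ∈ F_5. For each x, list the y ∈ F_5 with f(x, y) ≡ 0 and those with g(x, y) ≡ 0 (mod 5); the common zeros in that column are the intersection.
  x = 0: f ≡ 0 at y ∈ ∅; g ≡ 0 at y ∈ {0, 2}; common: ∅.
  x = 1: f ≡ 0 at y ∈ ∅; g ≡ 0 at y ∈ {1, 2}; common: ∅.
  x = 2: f ≡ 0 at y ∈ {1, 2}; g ≡ 0 at y ∈ ∅; common: ∅.
  x = 3: f ≡ 0 at y ∈ ∅; g ≡ 0 at y ∈ ∅; common: ∅.
  x = 4: f ≡ 0 at y ∈ {3, 4}; g ≡ 0 at y ∈ {0, 1}; common: ∅.
Collecting: common zeros = ∅, so the count is 0.
Comparison with the Bézout bound: 0 ≤ 4 = deg(f)·deg(g), as expected for curves with no common component (the affine F_5-count falls short of the bound because intersections may lie at infinity, over extension fields, or carry multiplicity).


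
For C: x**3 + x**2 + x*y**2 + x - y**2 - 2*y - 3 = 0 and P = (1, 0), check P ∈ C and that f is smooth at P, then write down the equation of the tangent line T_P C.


Tangent line at P: 6*x - 2*y - 6 = 0.

Step 1: f(1, 0) = 0, so P lies on C.
Step 2: partial derivatives
  f_x(x, y) = 3*x**2 + 2*x + y**2 + 1, f_y(x, y) = 2*x*y - 2*y - 2.
  f_x(P) = 6, f_y(P) = -2 (gradient nonzero, so P is smooth).
Step 3: tangent line at P: 6·(x − 1) + -2·(y − 0) = 0.
Expanding: 6*x - 2*y - 6 = 0.


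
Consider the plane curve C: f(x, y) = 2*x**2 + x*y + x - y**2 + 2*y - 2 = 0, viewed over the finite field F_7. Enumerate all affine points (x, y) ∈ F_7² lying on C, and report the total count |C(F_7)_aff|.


Affine F_7-points: {(4, 2), (4, 4), (5, 2), (5, 5), (6, 3), (6, 5)}; count = 6.

For each of the 49 pairs (x, y) ∈ F_7², evaluate f(x, y) mod 7. Record the zeros.
  x = 0: [0↦5, 1↦6, 2↦5, 3↦2, 4↦4, 5↦4, 6↦2]  zeros at y ∈ ∅
  x = 1: [0↦1, 1↦3, 2↦3, 3↦1, 4↦4, 5↦5, 6↦4]  zeros at y ∈ ∅
  x = 2: [0↦1, 1↦4, 2↦5, 3↦4, 4↦1, 5↦3, 6↦3]  zeros at y ∈ ∅
  x = 3: [0↦5, 1↦2, 2↦4, 3↦4, 4↦2, 5↦5, 6↦6]  zeros at y ∈ ∅
  x = 4: [0↦6, 1↦4, 2↦0, 3↦1, 4↦0, 5↦4, 6↦6]  zeros at y ∈ {2, 4}
  x = 5: [0↦4, 1↦3, 2↦0, 3↦2, 4↦2, 5↦0, 6↦3]  zeros at y ∈ {2, 5}
  x = 6: [0↦6, 1↦6, 2↦4, 3↦0, 4↦1, 5↦0, 6↦4]  zeros at y ∈ {3, 5}
Collecting zeros: affine points = {(4, 2), (4, 4), (5, 2), (5, 5), (6, 3), (6, 5)}.
Total count |C(F_7)_aff| = 6.


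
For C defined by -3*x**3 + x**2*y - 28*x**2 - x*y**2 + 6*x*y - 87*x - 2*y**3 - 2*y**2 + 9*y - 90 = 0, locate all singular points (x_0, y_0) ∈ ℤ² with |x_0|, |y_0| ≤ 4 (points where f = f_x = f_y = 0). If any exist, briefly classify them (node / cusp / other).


Singular points: {(-3, 0)}; classification: node.

Compute partial derivatives:
  f_x = -9*x**2 + 2*x*y - 56*x - y**2 + 6*y - 87.
  f_y = x**2 - 2*x*y + 6*x - 6*y**2 - 4*y + 9.
Scan x_0 ∈ {−4, ..., 4}. For each x_0, f_y(x_0, y) is a polynomial in y; find its integer roots y ∈ {−4, ..., 4}, then test f_x and f at those candidates.
  x = -4: f_y(-4, y) = -6*y**2 + 4*y + 1; no integer root y with |y| ≤ 4.
  x = -3: f_y(-3, y) = -6*y**2 + 2*y; vanishes at y ∈ {0}. (-3, 0): f_x = 0, f = 0 — SINGULAR.
  x = -2: f_y(-2, y) = 1 - 6*y**2; no integer root y with |y| ≤ 4.
  x = -1: f_y(-1, y) = -6*y**2 - 2*y + 4; vanishes at y ∈ {-1}. (-1, -1): f_x = -45 ≠ 0.
  x = 0: f_y(0, y) = -6*y**2 - 4*y + 9; no integer root y with |y| ≤ 4.
  x = 1: f_y(1, y) = -6*y**2 - 6*y + 16; no integer root y with |y| ≤ 4.
  x = 2: f_y(2, y) = -6*y**2 - 8*y + 25; no integer root y with |y| ≤ 4.
  x = 3: f_y(3, y) = -6*y**2 - 10*y + 36; no integer root y with |y| ≤ 4.
  x = 4: f_y(4, y) = -6*y**2 - 12*y + 49; no integer root y with |y| ≤ 4.
Only singular point on the grid: (-3, 0).
Classify: substitute x = -3 + u, y = 0 + v and expand: f = -3*u**3 + u**2*v - u**2 - u*v**2 - 2*v**3 + v**2.
No constant or linear terms (consistent with a singular point). Quadratic part: -u**2 + v**2. Cubic part: -3*u**3 + u**2*v - u*v**2 - 2*v**3.
The quadratic part v**2 - u**2 = (v − u)(v + u) splits into two distinct linear factors, so there are two distinct tangent lines y − 0 = ±(x − -3) — this is a node (ordinary double point).
Classification: node.


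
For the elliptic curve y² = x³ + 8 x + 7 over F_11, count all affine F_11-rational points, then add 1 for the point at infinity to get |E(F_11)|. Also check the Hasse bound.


Affine points = {(1, 4), (1, 7), (2, 3), (2, 8), (3, 5), (3, 6), (4, 2), (4, 9), (8, 0), (9, 4), (9, 7), (10, 3), (10, 8)}; affine count = 13; |E(F_11)| = 14.

Discriminant check: Δ ∝ 4a³ + 27b² = 4·8³ + 27·7² = 4·512 + 27·49 ≡ 5 (mod 11). Nonzero ⇒ E is nonsingular.
For each x ∈ F_11, compute rhs = x³ + 8·x + 7 mod 11, then count y ∈ F_11 with y² ≡ rhs.
  x = 0: rhs = 7, matching y values: none (0 points).
  x = 1: rhs = 5, matching y values: 4, 7 (2 points).
  x = 2: rhs = 9, matching y values: 3, 8 (2 points).
  x = 3: rhs = 3, matching y values: 5, 6 (2 points).
  x = 4: rhs = 4, matching y values: 2, 9 (2 points).
  x = 5: rhs = 7, matching y values: none (0 points).
  x = 6: rhs = 7, matching y values: none (0 points).
  x = 7: rhs = 10, matching y values: none (0 points).
  x = 8: rhs = 0, matching y values: 0 (1 points).
  x = 9: rhs = 5, matching y values: 4, 7 (2 points).
  x = 10: rhs = 9, matching y values: 3, 8 (2 points).
Total affine count: 13.
Full point count |E(F_11)| = 13 + 1 = 14.
Hasse bound: |14 − (11+1)| = |2| = 2 ≤ 2√11 ≈ 6.6332 ✓.


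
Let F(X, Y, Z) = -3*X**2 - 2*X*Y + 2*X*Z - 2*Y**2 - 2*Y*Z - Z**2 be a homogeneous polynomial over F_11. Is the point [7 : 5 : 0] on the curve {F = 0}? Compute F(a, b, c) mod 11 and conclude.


F(7,5,0) ≡ 8 (mod 11); P is NOT on the curve.

Evaluate F(7, 5, 0) term-by-term (mod 11).
  -3*X**2 ↦ -3·49·1·1 = -147
  -2*X*Y ↦ -2·7·5·1 = -70
  2*X*Z ↦ 2·7·1·0 = 0
  -2*Y**2 ↦ -2·1·25·1 = -50
  -2*Y*Z ↦ -2·1·5·0 = 0
  -Z**2 ↦ -1·1·1·0 = 0
Sum: F(7, 5, 0) = (-147) + (-70) + (0) + (-50) + (0) + (0) = -267.
Reducing mod 11: -267 ≡ 8 (mod 11).
Since F(a, b, c) ≡ 8 ≠ 0 (mod 11), P does NOT lie on the curve.


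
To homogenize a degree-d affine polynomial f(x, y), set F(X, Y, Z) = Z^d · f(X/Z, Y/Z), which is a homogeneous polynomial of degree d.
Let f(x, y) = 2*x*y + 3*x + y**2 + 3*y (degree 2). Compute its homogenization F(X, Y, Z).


F(X, Y, Z) = 2*X*Y + 3*X*Z + Y**2 + 3*Y*Z

deg(f) = 2.
Substitute x = X/Z, y = Y/Z into f, then multiply by Z^2.
  monomial 2·x^1·y^1 ↦ 2·X^1·Y^1·Z^0.
  monomial 3·x^1·y^0 ↦ 3·X^1·Y^0·Z^1.
  monomial 1·x^0·y^2 ↦ 1·X^0·Y^2·Z^0.
  monomial 3·x^0·y^1 ↦ 3·X^0·Y^1·Z^1.
Collecting: F(X, Y, Z) = 2*X*Y + 3*X*Z + Y**2 + 3*Y*Z.


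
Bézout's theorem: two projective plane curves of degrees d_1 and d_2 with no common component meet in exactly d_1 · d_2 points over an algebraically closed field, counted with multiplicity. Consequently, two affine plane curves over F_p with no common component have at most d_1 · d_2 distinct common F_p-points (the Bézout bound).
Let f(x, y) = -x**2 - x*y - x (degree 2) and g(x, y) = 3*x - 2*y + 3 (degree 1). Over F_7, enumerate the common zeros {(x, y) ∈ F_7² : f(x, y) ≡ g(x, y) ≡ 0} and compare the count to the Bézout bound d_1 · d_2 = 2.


Common zeros: {(0, 5), (6, 0)}; count = 2; Bézout bound = 2.

deg(f) = 2, deg(g) = 1, so Bézout bound = 2.
Scan x ∈ F_7. For each x, list the y ∈ F_7 with f(x, y) ≡ 0 and those with g(x, y) ≡ 0 (mod 7); the common zeros in that column are the intersection.
  x = 0: f ≡ 0 at y ∈ {0, 1, 2, 3, 4, 5, 6}; g ≡ 0 at y ∈ {5}; common: {5}.
  x = 1: f ≡ 0 at y ∈ {5}; g ≡ 0 at y ∈ {3}; common: ∅.
  x = 2: f ≡ 0 at y ∈ {4}; g ≡ 0 at y ∈ {1}; common: ∅.
  x = 3: f ≡ 0 at y ∈ {3}; g ≡ 0 at y ∈ {6}; common: ∅.
  x = 4: f ≡ 0 at y ∈ {2}; g ≡ 0 at y ∈ {4}; common: ∅.
  x = 5: f ≡ 0 at y ∈ {1}; g ≡ 0 at y ∈ {2}; common: ∅.
  x = 6: f ≡ 0 at y ∈ {0}; g ≡ 0 at y ∈ {0}; common: {0}.
Collecting: common zeros = {(0, 5), (6, 0)}, so the count is 2.
Comparison with the Bézout bound: 2 ≤ 2 = deg(f)·deg(g), as expected for curves with no common component (the bound is attained).


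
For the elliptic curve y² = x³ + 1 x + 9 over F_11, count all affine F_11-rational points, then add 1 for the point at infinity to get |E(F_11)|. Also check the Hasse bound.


Affine points = {(0, 3), (0, 8), (1, 0), (4, 0), (6, 0), (8, 1), (8, 10)}; affine count = 7; |E(F_11)| = 8.

Discriminant check: Δ ∝ 4a³ + 27b² = 4·1³ + 27·9² = 4·1 + 27·81 ≡ 2 (mod 11). Nonzero ⇒ E is nonsingular.
For each x ∈ F_11, compute rhs = x³ + 1·x + 9 mod 11, then count y ∈ F_11 with y² ≡ rhs.
  x = 0: rhs = 9, matching y values: 3, 8 (2 points).
  x = 1: rhs = 0, matching y values: 0 (1 points).
  x = 2: rhs = 8, matching y values: none (0 points).
  x = 3: rhs = 6, matching y values: none (0 points).
  x = 4: rhs = 0, matching y values: 0 (1 points).
  x = 5: rhs = 7, matching y values: none (0 points).
  x = 6: rhs = 0, matching y values: 0 (1 points).
  x = 7: rhs = 7, matching y values: none (0 points).
  x = 8: rhs = 1, matching y values: 1, 10 (2 points).
  x = 9: rhs = 10, matching y values: none (0 points).
  x = 10: rhs = 7, matching y values: none (0 points).
Total affine count: 7.
Full point count |E(F_11)| = 7 + 1 = 8.
Hasse bound: |8 − (11+1)| = |-4| = 4 ≤ 2√11 ≈ 6.6332 ✓.


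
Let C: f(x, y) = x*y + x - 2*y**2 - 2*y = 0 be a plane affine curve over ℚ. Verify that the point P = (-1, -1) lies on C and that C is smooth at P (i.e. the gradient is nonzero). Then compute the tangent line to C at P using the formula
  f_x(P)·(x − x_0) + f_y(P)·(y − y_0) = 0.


Tangent line at P: y + 1 = 0.

Step 1: f(-1, -1) = 0, so P lies on C.
Step 2: partial derivatives
  f_x(x, y) = y + 1, f_y(x, y) = x - 4*y - 2.
  f_x(P) = 0, f_y(P) = 1 (gradient nonzero, so P is smooth).
Step 3: tangent line at P: 0·(x − -1) + 1·(y − -1) = 0.
Expanding: y + 1 = 0.


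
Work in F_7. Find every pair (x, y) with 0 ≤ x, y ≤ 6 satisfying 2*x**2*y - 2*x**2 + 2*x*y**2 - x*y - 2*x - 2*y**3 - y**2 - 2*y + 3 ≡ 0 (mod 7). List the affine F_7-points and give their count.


Affine F_7-points: {(0, 2), (1, 3), (1, 5), (3, 0), (5, 1), (5, 2), (5, 5)}; count = 7.

For each of the 49 pairs (x, y) ∈ F_7², evaluate f(x, y) mod 7. Record the zeros.
  x = 0: [0↦3, 1↦5, 2↦0, 3↦4, 4↦5, 5↦5, 6↦6]  zeros at y ∈ {2}
  x = 1: [0↦6, 1↦4, 2↦6, 3↦0, 4↦2, 5↦0, 6↦3]  zeros at y ∈ {3, 5}
  x = 2: [0↦5, 1↦3, 2↦2, 3↦4, 4↦4, 5↦4, 6↦6]  zeros at y ∈ ∅
  x = 3: [0↦0, 1↦2, 2↦2, 3↦2, 4↦4, 5↦3, 6↦1]  zeros at y ∈ {0}
  x = 4: [0↦5, 1↦1, 2↦6, 3↦1, 4↦2, 5↦4, 6↦2]  zeros at y ∈ ∅
  x = 5: [0↦6, 1↦0, 2↦0, 3↦1, 4↦5, 5↦0, 6↦2]  zeros at y ∈ {1, 2, 5}
  x = 6: [0↦3, 1↦6, 2↦5, 3↦2, 4↦6, 5↦5, 6↦1]  zeros at y ∈ ∅
Collecting zeros: affine points = {(0, 2), (1, 3), (1, 5), (3, 0), (5, 1), (5, 2), (5, 5)}.
Total count |C(F_7)_aff| = 7.


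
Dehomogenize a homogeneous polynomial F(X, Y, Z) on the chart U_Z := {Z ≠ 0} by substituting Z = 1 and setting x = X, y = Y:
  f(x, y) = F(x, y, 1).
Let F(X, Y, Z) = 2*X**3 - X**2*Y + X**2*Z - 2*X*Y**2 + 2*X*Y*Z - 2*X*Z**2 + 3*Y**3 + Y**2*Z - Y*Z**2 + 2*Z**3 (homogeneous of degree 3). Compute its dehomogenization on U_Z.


f(x, y) = 2*x**3 - x**2*y + x**2 - 2*x*y**2 + 2*x*y - 2*x + 3*y**3 + y**2 - y + 2

On U_Z we set Z = 1. Each monomial c·X^i·Y^j·Z^k in F becomes c·x^i·y^j·1^k = c·x^i·y^j.
Substituting Z = 1: F(X, Y, 1) = 2*x**3 - x**2*y + x**2 - 2*x*y**2 + 2*x*y - 2*x + 3*y**3 + y**2 - y + 2.
Note: deg(f) ≤ deg(F) = 3; strict inequality happens when F is divisible by Z (lost terms).


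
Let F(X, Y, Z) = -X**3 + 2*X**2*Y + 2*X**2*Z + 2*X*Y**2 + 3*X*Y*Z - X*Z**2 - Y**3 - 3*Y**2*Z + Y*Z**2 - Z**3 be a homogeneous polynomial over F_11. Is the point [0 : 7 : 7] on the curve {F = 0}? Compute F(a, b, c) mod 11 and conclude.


F(0,7,7) ≡ 3 (mod 11); P is NOT on the curve.

Evaluate F(0, 7, 7) term-by-term (mod 11).
  -X**3 ↦ -1·0·1·1 = 0
  2*X**2*Y ↦ 2·0·7·1 = 0
  2*X**2*Z ↦ 2·0·1·7 = 0
  2*X*Y**2 ↦ 2·0·49·1 = 0
  3*X*Y*Z ↦ 3·0·7·7 = 0
  -X*Z**2 ↦ -1·0·1·49 = 0
  -Y**3 ↦ -1·1·343·1 = -343
  -3*Y**2*Z ↦ -3·1·49·7 = -1029
  Y*Z**2 ↦ 1·1·7·49 = 343
  -Z**3 ↦ -1·1·1·343 = -343
Sum: F(0, 7, 7) = (0) + (0) + (0) + (0) + (0) + (0) + (-343) + (-1029) + (343) + (-343) = -1372.
Reducing mod 11: -1372 ≡ 3 (mod 11).
Since F(a, b, c) ≡ 3 ≠ 0 (mod 11), P does NOT lie on the curve.


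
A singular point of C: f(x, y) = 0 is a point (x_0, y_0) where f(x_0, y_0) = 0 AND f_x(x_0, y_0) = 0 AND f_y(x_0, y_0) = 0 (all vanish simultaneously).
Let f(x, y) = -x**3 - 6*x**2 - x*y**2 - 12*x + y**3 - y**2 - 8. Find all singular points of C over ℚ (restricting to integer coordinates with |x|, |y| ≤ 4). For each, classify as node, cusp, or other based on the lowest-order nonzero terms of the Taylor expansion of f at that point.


Singular points: {(-2, 0)}; classification: cusp.

Compute partial derivatives:
  f_x = -3*x**2 - 12*x - y**2 - 12.
  f_y = -2*x*y + 3*y**2 - 2*y.
Scan x_0 ∈ {−4, ..., 4}. For each x_0, f_y(x_0, y) is a polynomial in y; find its integer roots y ∈ {−4, ..., 4}, then test f_x and f at those candidates.
  x = -4: f_y(-4, y) = 3*y**2 + 6*y; vanishes at y ∈ {-2, 0}. (-4, -2): f_x = -16 ≠ 0; (-4, 0): f_x = -12 ≠ 0.
  x = -3: f_y(-3, y) = 3*y**2 + 4*y; vanishes at y ∈ {0}. (-3, 0): f_x = -3 ≠ 0.
  x = -2: f_y(-2, y) = 3*y**2 + 2*y; vanishes at y ∈ {0}. (-2, 0): f_x = 0, f = 0 — SINGULAR.
  x = -1: f_y(-1, y) = 3*y**2; vanishes at y ∈ {0}. (-1, 0): f_x = -3 ≠ 0.
  x = 0: f_y(0, y) = 3*y**2 - 2*y; vanishes at y ∈ {0}. (0, 0): f_x = -12 ≠ 0.
  x = 1: f_y(1, y) = 3*y**2 - 4*y; vanishes at y ∈ {0}. (1, 0): f_x = -27 ≠ 0.
  x = 2: f_y(2, y) = 3*y**2 - 6*y; vanishes at y ∈ {0, 2}. (2, 0): f_x = -48 ≠ 0; (2, 2): f_x = -52 ≠ 0.
  x = 3: f_y(3, y) = 3*y**2 - 8*y; vanishes at y ∈ {0}. (3, 0): f_x = -75 ≠ 0.
  x = 4: f_y(4, y) = 3*y**2 - 10*y; vanishes at y ∈ {0}. (4, 0): f_x = -108 ≠ 0.
Only singular point on the grid: (-2, 0).
Classify: substitute x = -2 + u, y = 0 + v and expand: f = -u**3 - u*v**2 + v**3 + v**2.
No constant or linear terms (consistent with a singular point). Quadratic part: v**2. Cubic part: -u**3 - u*v**2 + v**3.
The quadratic part v**2 is a perfect square, so there is a single (double) tangent line v = 0, i.e. y = 0. Restricting the cubic part to that line (v = 0) leaves -u**3 ≠ 0, so f is not divisible by v and the branch is v² ≈ u**3 to lowest order — this is a cusp.
Classification: cusp.


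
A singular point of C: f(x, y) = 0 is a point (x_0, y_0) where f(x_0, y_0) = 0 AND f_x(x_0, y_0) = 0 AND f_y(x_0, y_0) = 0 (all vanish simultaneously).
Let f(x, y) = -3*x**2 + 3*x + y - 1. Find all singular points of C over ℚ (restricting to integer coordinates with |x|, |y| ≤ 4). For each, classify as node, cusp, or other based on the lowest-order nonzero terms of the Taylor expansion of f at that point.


No singular points in the scanned grid; C is smooth there.

Compute partial derivatives:
  f_x = 3 - 6*x.
  f_y = 1.
f_y = 1 is a nonzero constant, so f_y never vanishes: no point (x, y) can satisfy f = f_x = f_y = 0. In particular no (x, y) ∈ {−4, ..., 4}² is singular; the curve is smooth.


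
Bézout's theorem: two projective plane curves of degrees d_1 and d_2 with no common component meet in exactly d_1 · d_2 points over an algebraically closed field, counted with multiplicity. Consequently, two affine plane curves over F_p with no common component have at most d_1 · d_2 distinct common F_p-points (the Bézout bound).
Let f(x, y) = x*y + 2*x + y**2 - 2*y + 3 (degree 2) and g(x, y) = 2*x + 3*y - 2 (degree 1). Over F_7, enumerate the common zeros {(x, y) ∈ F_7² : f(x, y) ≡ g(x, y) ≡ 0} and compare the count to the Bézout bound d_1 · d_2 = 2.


Common zeros: ∅; count = 0; Bézout bound = 2.

deg(f) = 2, deg(g) = 1, so Bézout bound = 2.
Scan x ∈ F_7. For each x, list the y ∈ F_7 with f(x, y) ≡ 0 and those with g(x, y) ≡ 0 (mod 7); the common zeros in that column are the intersection.
  x = 0: f ≡ 0 at y ∈ ∅; g ≡ 0 at y ∈ {3}; common: ∅.
  x = 1: f ≡ 0 at y ∈ {2, 6}; g ≡ 0 at y ∈ {0}; common: ∅.
  x = 2: f ≡ 0 at y ∈ {0}; g ≡ 0 at y ∈ {4}; common: ∅.
  x = 3: f ≡ 0 at y ∈ {3}; g ≡ 0 at y ∈ {1}; common: ∅.
  x = 4: f ≡ 0 at y ∈ {1, 4}; g ≡ 0 at y ∈ {5}; common: ∅.
  x = 5: f ≡ 0 at y ∈ ∅; g ≡ 0 at y ∈ {2}; common: ∅.
  x = 6: f ≡ 0 at y ∈ ∅; g ≡ 0 at y ∈ {6}; common: ∅.
Collecting: common zeros = ∅, so the count is 0.
Comparison with the Bézout bound: 0 ≤ 2 = deg(f)·deg(g), as expected for curves with no common component (the affine F_7-count falls short of the bound because intersections may lie at infinity, over extension fields, or carry multiplicity).


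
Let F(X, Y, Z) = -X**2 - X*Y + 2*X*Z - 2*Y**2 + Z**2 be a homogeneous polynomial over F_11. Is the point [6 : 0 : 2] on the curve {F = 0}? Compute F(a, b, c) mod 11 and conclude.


F(6,0,2) ≡ 3 (mod 11); P is NOT on the curve.

Evaluate F(6, 0, 2) term-by-term (mod 11).
  -X**2 ↦ -1·36·1·1 = -36
  -X*Y ↦ -1·6·0·1 = 0
  2*X*Z ↦ 2·6·1·2 = 24
  -2*Y**2 ↦ -2·1·0·1 = 0
  Z**2 ↦ 1·1·1·4 = 4
Sum: F(6, 0, 2) = (-36) + (0) + (24) + (0) + (4) = -8.
Reducing mod 11: -8 ≡ 3 (mod 11).
Since F(a, b, c) ≡ 3 ≠ 0 (mod 11), P does NOT lie on the curve.


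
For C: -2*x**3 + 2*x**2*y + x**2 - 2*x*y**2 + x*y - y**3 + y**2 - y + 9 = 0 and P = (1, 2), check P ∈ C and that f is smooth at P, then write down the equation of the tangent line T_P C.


Tangent line at P: -2*x - 14*y + 30 = 0.

Step 1: f(1, 2) = 0, so P lies on C.
Step 2: partial derivatives
  f_x(x, y) = -6*x**2 + 4*x*y + 2*x - 2*y**2 + y, f_y(x, y) = 2*x**2 - 4*x*y + x - 3*y**2 + 2*y - 1.
  f_x(P) = -2, f_y(P) = -14 (gradient nonzero, so P is smooth).
Step 3: tangent line at P: -2·(x − 1) + -14·(y − 2) = 0.
Expanding: -2*x - 14*y + 30 = 0.


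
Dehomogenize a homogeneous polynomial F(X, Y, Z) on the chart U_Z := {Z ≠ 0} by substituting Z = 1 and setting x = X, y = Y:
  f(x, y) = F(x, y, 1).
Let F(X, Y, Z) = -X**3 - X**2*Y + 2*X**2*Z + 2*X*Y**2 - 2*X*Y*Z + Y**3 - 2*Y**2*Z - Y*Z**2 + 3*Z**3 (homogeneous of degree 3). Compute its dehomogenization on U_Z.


f(x, y) = -x**3 - x**2*y + 2*x**2 + 2*x*y**2 - 2*x*y + y**3 - 2*y**2 - y + 3

On U_Z we set Z = 1. Each monomial c·X^i·Y^j·Z^k in F becomes c·x^i·y^j·1^k = c·x^i·y^j.
Substituting Z = 1: F(X, Y, 1) = -x**3 - x**2*y + 2*x**2 + 2*x*y**2 - 2*x*y + y**3 - 2*y**2 - y + 3.
Note: deg(f) ≤ deg(F) = 3; strict inequality happens when F is divisible by Z (lost terms).


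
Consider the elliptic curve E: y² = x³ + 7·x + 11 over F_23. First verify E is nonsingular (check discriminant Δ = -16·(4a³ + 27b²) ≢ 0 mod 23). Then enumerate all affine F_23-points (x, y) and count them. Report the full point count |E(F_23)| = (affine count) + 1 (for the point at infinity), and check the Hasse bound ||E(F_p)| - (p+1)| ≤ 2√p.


Affine points = {(3, 6), (3, 17), (6, 4), (6, 19), (7, 9), (7, 14), (8, 2), (8, 21), (10, 0), (11, 4), (11, 19), (12, 11), (12, 12), (14, 1), (14, 22), (15, 8), (15, 15), (17, 11), (17, 12), (18, 9), (18, 14), (20, 3), (20, 20), (21, 9), (21, 14), (22, 7), (22, 16)}; affine count = 27; |E(F_23)| = 28.

Discriminant check: Δ ∝ 4a³ + 27b² = 4·7³ + 27·11² = 4·343 + 27·121 ≡ 16 (mod 23). Nonzero ⇒ E is nonsingular.
For each x ∈ F_23, compute rhs = x³ + 7·x + 11 mod 23, then count y ∈ F_23 with y² ≡ rhs.
  x = 0: rhs = 11, matching y values: none (0 points).
  x = 1: rhs = 19, matching y values: none (0 points).
  x = 2: rhs = 10, matching y values: none (0 points).
  x = 3: rhs = 13, matching y values: 6, 17 (2 points).
  x = 4: rhs = 11, matching y values: none (0 points).
  x = 5: rhs = 10, matching y values: none (0 points).
  x = 6: rhs = 16, matching y values: 4, 19 (2 points).
  x = 7: rhs = 12, matching y values: 9, 14 (2 points).
  x = 8: rhs = 4, matching y values: 2, 21 (2 points).
  x = 9: rhs = 21, matching y values: none (0 points).
  x = 10: rhs = 0, matching y values: 0 (1 points).
  x = 11: rhs = 16, matching y values: 4, 19 (2 points).
  x = 12: rhs = 6, matching y values: 11, 12 (2 points).
  x = 13: rhs = 22, matching y values: none (0 points).
  x = 14: rhs = 1, matching y values: 1, 22 (2 points).
  x = 15: rhs = 18, matching y values: 8, 15 (2 points).
  x = 16: rhs = 10, matching y values: none (0 points).
  x = 17: rhs = 6, matching y values: 11, 12 (2 points).
  x = 18: rhs = 12, matching y values: 9, 14 (2 points).
  x = 19: rhs = 11, matching y values: none (0 points).
  x = 20: rhs = 9, matching y values: 3, 20 (2 points).
  x = 21: rhs = 12, matching y values: 9, 14 (2 points).
  x = 22: rhs = 3, matching y values: 7, 16 (2 points).
Total affine count: 27.
Full point count |E(F_23)| = 27 + 1 = 28.
Hasse bound: |28 − (23+1)| = |4| = 4 ≤ 2√23 ≈ 9.5917 ✓.


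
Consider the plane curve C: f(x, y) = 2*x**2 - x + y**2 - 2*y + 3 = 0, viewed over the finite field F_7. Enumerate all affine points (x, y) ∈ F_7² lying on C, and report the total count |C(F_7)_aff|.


Affine F_7-points: {(1, 3), (1, 6), (3, 3), (3, 6), (5, 4), (5, 5), (6, 4), (6, 5)}; count = 8.

For each of the 49 pairs (x, y) ∈ F_7², evaluate f(x, y) mod 7. Record the zeros.
  x = 0: [0↦3, 1↦2, 2↦3, 3↦6, 4↦4, 5↦4, 6↦6]  zeros at y ∈ ∅
  x = 1: [0↦4, 1↦3, 2↦4, 3↦0, 4↦5, 5↦5, 6↦0]  zeros at y ∈ {3, 6}
  x = 2: [0↦2, 1↦1, 2↦2, 3↦5, 4↦3, 5↦3, 6↦5]  zeros at y ∈ ∅
  x = 3: [0↦4, 1↦3, 2↦4, 3↦0, 4↦5, 5↦5, 6↦0]  zeros at y ∈ {3, 6}
  x = 4: [0↦3, 1↦2, 2↦3, 3↦6, 4↦4, 5↦4, 6↦6]  zeros at y ∈ ∅
  x = 5: [0↦6, 1↦5, 2↦6, 3↦2, 4↦0, 5↦0, 6↦2]  zeros at y ∈ {4, 5}
  x = 6: [0↦6, 1↦5, 2↦6, 3↦2, 4↦0, 5↦0, 6↦2]  zeros at y ∈ {4, 5}
Collecting zeros: affine points = {(1, 3), (1, 6), (3, 3), (3, 6), (5, 4), (5, 5), (6, 4), (6, 5)}.
Total count |C(F_7)_aff| = 8.


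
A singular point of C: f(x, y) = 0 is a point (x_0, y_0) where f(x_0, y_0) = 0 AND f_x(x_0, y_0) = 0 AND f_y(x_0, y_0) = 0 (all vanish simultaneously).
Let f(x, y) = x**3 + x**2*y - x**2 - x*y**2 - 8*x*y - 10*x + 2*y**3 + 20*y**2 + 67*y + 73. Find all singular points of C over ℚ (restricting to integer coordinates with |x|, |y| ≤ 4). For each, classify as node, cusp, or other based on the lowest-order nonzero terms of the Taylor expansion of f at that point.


Singular points: {(1, -3)}; classification: node.

Compute partial derivatives:
  f_x = 3*x**2 + 2*x*y - 2*x - y**2 - 8*y - 10.
  f_y = x**2 - 2*x*y - 8*x + 6*y**2 + 40*y + 67.
Scan x_0 ∈ {−4, ..., 4}. For each x_0, f_y(x_0, y) is a polynomial in y; find its integer roots y ∈ {−4, ..., 4}, then test f_x and f at those candidates.
  x = -4: f_y(-4, y) = 6*y**2 + 48*y + 115; no integer root y with |y| ≤ 4.
  x = -3: f_y(-3, y) = 6*y**2 + 46*y + 100; no integer root y with |y| ≤ 4.
  x = -2: f_y(-2, y) = 6*y**2 + 44*y + 87; no integer root y with |y| ≤ 4.
  x = -1: f_y(-1, y) = 6*y**2 + 42*y + 76; no integer root y with |y| ≤ 4.
  x = 0: f_y(0, y) = 6*y**2 + 40*y + 67; no integer root y with |y| ≤ 4.
  x = 1: f_y(1, y) = 6*y**2 + 38*y + 60; vanishes at y ∈ {-3}. (1, -3): f_x = 0, f = 0 — SINGULAR.
  x = 2: f_y(2, y) = 6*y**2 + 36*y + 55; no integer root y with |y| ≤ 4.
  x = 3: f_y(3, y) = 6*y**2 + 34*y + 52; no integer root y with |y| ≤ 4.
  x = 4: f_y(4, y) = 6*y**2 + 32*y + 51; no integer root y with |y| ≤ 4.
Only singular point on the grid: (1, -3).
Classify: substitute x = 1 + u, y = -3 + v and expand: f = u**3 + u**2*v - u**2 - u*v**2 + 2*v**3 + v**2.
No constant or linear terms (consistent with a singular point). Quadratic part: -u**2 + v**2. Cubic part: u**3 + u**2*v - u*v**2 + 2*v**3.
The quadratic part v**2 - u**2 = (v − u)(v + u) splits into two distinct linear factors, so there are two distinct tangent lines y − -3 = ±(x − 1) — this is a node (ordinary double point).
Classification: node.


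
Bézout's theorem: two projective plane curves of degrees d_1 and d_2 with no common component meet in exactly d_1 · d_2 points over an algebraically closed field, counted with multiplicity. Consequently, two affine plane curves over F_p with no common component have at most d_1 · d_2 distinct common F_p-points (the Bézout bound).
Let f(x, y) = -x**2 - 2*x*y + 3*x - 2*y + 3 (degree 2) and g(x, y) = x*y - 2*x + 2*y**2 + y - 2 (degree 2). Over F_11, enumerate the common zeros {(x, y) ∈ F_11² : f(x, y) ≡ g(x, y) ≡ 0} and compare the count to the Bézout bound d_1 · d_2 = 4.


Common zeros: {(5, 4)}; count = 1; Bézout bound = 4.

deg(f) = 2, deg(g) = 2, so Bézout bound = 4.
Scan x ∈ F_11. For each x, list the y ∈ F_11 with f(x, y) ≡ 0 and those with g(x, y) ≡ 0 (mod 11); the common zeros in that column are the intersection.
  x = 0: f ≡ 0 at y ∈ {7}; g ≡ 0 at y ∈ ∅; common: ∅.
  x = 1: f ≡ 0 at y ∈ {4}; g ≡ 0 at y ∈ {1, 9}; common: ∅.
  x = 2: f ≡ 0 at y ∈ {10}; g ≡ 0 at y ∈ ∅; common: ∅.
  x = 3: f ≡ 0 at y ∈ {10}; g ≡ 0 at y ∈ {3, 6}; common: ∅.
  x = 4: f ≡ 0 at y ∈ {1}; g ≡ 0 at y ∈ ∅; common: ∅.
  x = 5: f ≡ 0 at y ∈ {4}; g ≡ 0 at y ∈ {4}; common: {4}.
  x = 6: f ≡ 0 at y ∈ {6}; g ≡ 0 at y ∈ ∅; common: ∅.
  x = 7: f ≡ 0 at y ∈ {6}; g ≡ 0 at y ∈ {8, 10}; common: ∅.
  x = 8: f ≡ 0 at y ∈ {1}; g ≡ 0 at y ∈ {5, 7}; common: ∅.
  x = 9: f ≡ 0 at y ∈ {9}; g ≡ 0 at y ∈ ∅; common: ∅.
  x = 10: f ≡ 0 at y ∈ ∅; g ≡ 0 at y ∈ {0}; common: ∅.
Collecting: common zeros = {(5, 4)}, so the count is 1.
Comparison with the Bézout bound: 1 ≤ 4 = deg(f)·deg(g), as expected for curves with no common component (the affine F_11-count falls short of the bound because intersections may lie at infinity, over extension fields, or carry multiplicity).


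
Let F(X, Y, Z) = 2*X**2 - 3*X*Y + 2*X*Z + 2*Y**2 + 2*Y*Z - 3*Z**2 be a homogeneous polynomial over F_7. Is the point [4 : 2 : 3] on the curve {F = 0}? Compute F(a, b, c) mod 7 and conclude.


F(4,2,3) ≡ 4 (mod 7); P is NOT on the curve.

Evaluate F(4, 2, 3) term-by-term (mod 7).
  2*X**2 ↦ 2·16·1·1 = 32
  -3*X*Y ↦ -3·4·2·1 = -24
  2*X*Z ↦ 2·4·1·3 = 24
  2*Y**2 ↦ 2·1·4·1 = 8
  2*Y*Z ↦ 2·1·2·3 = 12
  -3*Z**2 ↦ -3·1·1·9 = -27
Sum: F(4, 2, 3) = (32) + (-24) + (24) + (8) + (12) + (-27) = 25.
Reducing mod 7: 25 ≡ 4 (mod 7).
Since F(a, b, c) ≡ 4 ≠ 0 (mod 7), P does NOT lie on the curve.


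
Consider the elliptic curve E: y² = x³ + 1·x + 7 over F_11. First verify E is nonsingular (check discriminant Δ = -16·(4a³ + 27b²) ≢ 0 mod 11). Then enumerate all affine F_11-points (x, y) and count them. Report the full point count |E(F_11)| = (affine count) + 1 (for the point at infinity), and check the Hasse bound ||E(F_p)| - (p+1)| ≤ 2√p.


Affine points = {(1, 3), (1, 8), (3, 2), (3, 9), (4, 3), (4, 8), (5, 4), (5, 7), (6, 3), (6, 8), (7, 4), (7, 7), (10, 4), (10, 7)}; affine count = 14; |E(F_11)| = 15.

Discriminant check: Δ ∝ 4a³ + 27b² = 4·1³ + 27·7² = 4·1 + 27·49 ≡ 7 (mod 11). Nonzero ⇒ E is nonsingular.
For each x ∈ F_11, compute rhs = x³ + 1·x + 7 mod 11, then count y ∈ F_11 with y² ≡ rhs.
  x = 0: rhs = 7, matching y values: none (0 points).
  x = 1: rhs = 9, matching y values: 3, 8 (2 points).
  x = 2: rhs = 6, matching y values: none (0 points).
  x = 3: rhs = 4, matching y values: 2, 9 (2 points).
  x = 4: rhs = 9, matching y values: 3, 8 (2 points).
  x = 5: rhs = 5, matching y values: 4, 7 (2 points).
  x = 6: rhs = 9, matching y values: 3, 8 (2 points).
  x = 7: rhs = 5, matching y values: 4, 7 (2 points).
  x = 8: rhs = 10, matching y values: none (0 points).
  x = 9: rhs = 8, matching y values: none (0 points).
  x = 10: rhs = 5, matching y values: 4, 7 (2 points).
Total affine count: 14.
Full point count |E(F_11)| = 14 + 1 = 15.
Hasse bound: |15 − (11+1)| = |3| = 3 ≤ 2√11 ≈ 6.6332 ✓.


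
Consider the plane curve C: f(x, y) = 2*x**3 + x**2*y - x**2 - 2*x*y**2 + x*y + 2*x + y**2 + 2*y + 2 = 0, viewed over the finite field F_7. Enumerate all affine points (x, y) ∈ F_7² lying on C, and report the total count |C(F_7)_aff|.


Affine F_7-points: {(1, 5), (1, 6), (2, 6), (4, 4), (5, 3), (5, 6)}; count = 6.

For each of the 49 pairs (x, y) ∈ F_7², evaluate f(x, y) mod 7. Record the zeros.
  x = 0: [0↦2, 1↦5, 2↦3, 3↦3, 4↦5, 5↦2, 6↦1]  zeros at y ∈ ∅
  x = 1: [0↦5, 1↦1, 2↦2, 3↦1, 4↦5, 5↦0, 6↦0]  zeros at y ∈ {5, 6}
  x = 2: [0↦4, 1↦2, 2↦1, 3↦1, 4↦2, 5↦4, 6↦0]  zeros at y ∈ {6}
  x = 3: [0↦4, 1↦6, 2↦5, 3↦1, 4↦1, 5↦5, 6↦6]  zeros at y ∈ ∅
  x = 4: [0↦3, 1↦4, 2↦5, 3↦6, 4↦0, 5↦1, 6↦2]  zeros at y ∈ {4}
  x = 5: [0↦6, 1↦1, 2↦6, 3↦0, 4↦4, 5↦4, 6↦0]  zeros at y ∈ {3, 6}
  x = 6: [0↦4, 1↦2, 2↦6, 3↦2, 4↦4, 5↦5, 6↦5]  zeros at y ∈ ∅
Collecting zeros: affine points = {(1, 5), (1, 6), (2, 6), (4, 4), (5, 3), (5, 6)}.
Total count |C(F_7)_aff| = 6.


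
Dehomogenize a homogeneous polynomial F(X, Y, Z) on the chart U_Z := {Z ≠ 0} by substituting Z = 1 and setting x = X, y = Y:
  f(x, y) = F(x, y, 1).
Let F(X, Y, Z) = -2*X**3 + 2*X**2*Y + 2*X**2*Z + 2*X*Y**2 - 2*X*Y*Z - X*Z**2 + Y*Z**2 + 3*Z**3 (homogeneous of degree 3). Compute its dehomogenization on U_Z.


f(x, y) = -2*x**3 + 2*x**2*y + 2*x**2 + 2*x*y**2 - 2*x*y - x + y + 3

On U_Z we set Z = 1. Each monomial c·X^i·Y^j·Z^k in F becomes c·x^i·y^j·1^k = c·x^i·y^j.
Substituting Z = 1: F(X, Y, 1) = -2*x**3 + 2*x**2*y + 2*x**2 + 2*x*y**2 - 2*x*y - x + y + 3.
Note: deg(f) ≤ deg(F) = 3; strict inequality happens when F is divisible by Z (lost terms).


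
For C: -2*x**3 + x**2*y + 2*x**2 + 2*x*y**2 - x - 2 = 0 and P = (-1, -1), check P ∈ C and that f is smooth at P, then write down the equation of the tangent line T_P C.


Tangent line at P: -7*x + 5*y - 2 = 0.

Step 1: f(-1, -1) = 0, so P lies on C.
Step 2: partial derivatives
  f_x(x, y) = -6*x**2 + 2*x*y + 4*x + 2*y**2 - 1, f_y(x, y) = x**2 + 4*x*y.
  f_x(P) = -7, f_y(P) = 5 (gradient nonzero, so P is smooth).
Step 3: tangent line at P: -7·(x − -1) + 5·(y − -1) = 0.
Expanding: -7*x + 5*y - 2 = 0.


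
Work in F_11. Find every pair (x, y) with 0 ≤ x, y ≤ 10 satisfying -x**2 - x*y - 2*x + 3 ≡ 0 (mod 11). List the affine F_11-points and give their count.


Affine F_11-points: {(1, 0), (2, 3), (3, 7), (4, 3), (5, 9), (6, 9), (7, 4), (8, 0), (9, 4), (10, 7)}; count = 10.

For each of the 121 pairs (x, y) ∈ F_11², evaluate f(x, y) mod 11. Record the zeros.
  x = 0: [0↦3, 1↦3, 2↦3, 3↦3, 4↦3, 5↦3, 6↦3, 7↦3, 8↦3, 9↦3, 10↦3]  zeros at y ∈ ∅
  x = 1: [0↦0, 1↦10, 2↦9, 3↦8, 4↦7, 5↦6, 6↦5, 7↦4, 8↦3, 9↦2, 10↦1]  zeros at y ∈ {0}
  x = 2: [0↦6, 1↦4, 2↦2, 3↦0, 4↦9, 5↦7, 6↦5, 7↦3, 8↦1, 9↦10, 10↦8]  zeros at y ∈ {3}
  x = 3: [0↦10, 1↦7, 2↦4, 3↦1, 4↦9, 5↦6, 6↦3, 7↦0, 8↦8, 9↦5, 10↦2]  zeros at y ∈ {7}
  x = 4: [0↦1, 1↦8, 2↦4, 3↦0, 4↦7, 5↦3, 6↦10, 7↦6, 8↦2, 9↦9, 10↦5]  zeros at y ∈ {3}
  x = 5: [0↦1, 1↦7, 2↦2, 3↦8, 4↦3, 5↦9, 6↦4, 7↦10, 8↦5, 9↦0, 10↦6]  zeros at y ∈ {9}
  x = 6: [0↦10, 1↦4, 2↦9, 3↦3, 4↦8, 5↦2, 6↦7, 7↦1, 8↦6, 9↦0, 10↦5]  zeros at y ∈ {9}
  x = 7: [0↦6, 1↦10, 2↦3, 3↦7, 4↦0, 5↦4, 6↦8, 7↦1, 8↦5, 9↦9, 10↦2]  zeros at y ∈ {4}
  x = 8: [0↦0, 1↦3, 2↦6, 3↦9, 4↦1, 5↦4, 6↦7, 7↦10, 8↦2, 9↦5, 10↦8]  zeros at y ∈ {0}
  x = 9: [0↦3, 1↦5, 2↦7, 3↦9, 4↦0, 5↦2, 6↦4, 7↦6, 8↦8, 9↦10, 10↦1]  zeros at y ∈ {4}
  x = 10: [0↦4, 1↦5, 2↦6, 3↦7, 4↦8, 5↦9, 6↦10, 7↦0, 8↦1, 9↦2, 10↦3]  zeros at y ∈ {7}
Collecting zeros: affine points = {(1, 0), (2, 3), (3, 7), (4, 3), (5, 9), (6, 9), (7, 4), (8, 0), (9, 4), (10, 7)}.
Total count |C(F_11)_aff| = 10.


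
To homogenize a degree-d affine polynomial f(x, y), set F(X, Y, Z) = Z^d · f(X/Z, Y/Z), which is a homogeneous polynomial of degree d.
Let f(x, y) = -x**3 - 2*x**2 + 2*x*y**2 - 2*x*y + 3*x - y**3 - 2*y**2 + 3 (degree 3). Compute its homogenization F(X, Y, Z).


F(X, Y, Z) = -X**3 - 2*X**2*Z + 2*X*Y**2 - 2*X*Y*Z + 3*X*Z**2 - Y**3 - 2*Y**2*Z + 3*Z**3

deg(f) = 3.
Substitute x = X/Z, y = Y/Z into f, then multiply by Z^3.
  monomial -1·x^3·y^0 ↦ -1·X^3·Y^0·Z^0.
  monomial -2·x^2·y^0 ↦ -2·X^2·Y^0·Z^1.
  monomial 2·x^1·y^2 ↦ 2·X^1·Y^2·Z^0.
  monomial -2·x^1·y^1 ↦ -2·X^1·Y^1·Z^1.
  monomial 3·x^1·y^0 ↦ 3·X^1·Y^0·Z^2.
  monomial -1·x^0·y^3 ↦ -1·X^0·Y^3·Z^0.
  monomial -2·x^0·y^2 ↦ -2·X^0·Y^2·Z^1.
  monomial 3·x^0·y^0 ↦ 3·X^0·Y^0·Z^3.
Collecting: F(X, Y, Z) = -X**3 - 2*X**2*Z + 2*X*Y**2 - 2*X*Y*Z + 3*X*Z**2 - Y**3 - 2*Y**2*Z + 3*Z**3.


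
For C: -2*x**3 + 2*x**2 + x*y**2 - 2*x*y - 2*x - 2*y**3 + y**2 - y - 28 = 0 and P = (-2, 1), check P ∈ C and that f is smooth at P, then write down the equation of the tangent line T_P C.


Tangent line at P: -35*x - 5*y - 65 = 0.

Step 1: f(-2, 1) = 0, so P lies on C.
Step 2: partial derivatives
  f_x(x, y) = -6*x**2 + 4*x + y**2 - 2*y - 2, f_y(x, y) = 2*x*y - 2*x - 6*y**2 + 2*y - 1.
  f_x(P) = -35, f_y(P) = -5 (gradient nonzero, so P is smooth).
Step 3: tangent line at P: -35·(x − -2) + -5·(y − 1) = 0.
Expanding: -35*x - 5*y - 65 = 0.


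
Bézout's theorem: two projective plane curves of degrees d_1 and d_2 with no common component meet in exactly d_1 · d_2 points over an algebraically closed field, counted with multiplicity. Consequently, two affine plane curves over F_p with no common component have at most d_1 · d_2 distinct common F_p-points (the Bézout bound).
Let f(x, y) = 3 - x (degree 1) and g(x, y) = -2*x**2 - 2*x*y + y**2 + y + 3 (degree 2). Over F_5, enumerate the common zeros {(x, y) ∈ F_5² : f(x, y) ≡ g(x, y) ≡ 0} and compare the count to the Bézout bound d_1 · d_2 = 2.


Common zeros: {(3, 0)}; count = 1; Bézout bound = 2.

deg(f) = 1, deg(g) = 2, so Bézout bound = 2.
Scan x ∈ F_5. For each x, list the y ∈ F_5 with f(x, y) ≡ 0 and those with g(x, y) ≡ 0 (mod 5); the common zeros in that column are the intersection.
  x = 0: f ≡ 0 at y ∈ ∅; g ≡ 0 at y ∈ {1, 3}; common: ∅.
  x = 1: f ≡ 0 at y ∈ ∅; g ≡ 0 at y ∈ ∅; common: ∅.
  x = 2: f ≡ 0 at y ∈ ∅; g ≡ 0 at y ∈ {0, 3}; common: ∅.
  x = 3: f ≡ 0 at y ∈ {0, 1, 2, 3, 4}; g ≡ 0 at y ∈ {0}; common: {0}.
  x = 4: f ≡ 0 at y ∈ ∅; g ≡ 0 at y ∈ {1}; common: ∅.
Collecting: common zeros = {(3, 0)}, so the count is 1.
Comparison with the Bézout bound: 1 ≤ 2 = deg(f)·deg(g), as expected for curves with no common component (the affine F_5-count falls short of the bound because intersections may lie at infinity, over extension fields, or carry multiplicity).


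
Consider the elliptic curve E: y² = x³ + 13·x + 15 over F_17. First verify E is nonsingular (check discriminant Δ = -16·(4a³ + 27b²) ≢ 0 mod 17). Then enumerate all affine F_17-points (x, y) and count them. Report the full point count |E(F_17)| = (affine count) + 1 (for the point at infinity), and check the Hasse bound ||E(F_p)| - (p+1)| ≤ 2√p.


Affine points = {(0, 7), (0, 10), (2, 7), (2, 10), (3, 8), (3, 9), (5, 1), (5, 16), (8, 6), (8, 11), (13, 1), (13, 16), (14, 0), (15, 7), (15, 10), (16, 1), (16, 16)}; affine count = 17; |E(F_17)| = 18.

Discriminant check: Δ ∝ 4a³ + 27b² = 4·13³ + 27·15² = 4·2197 + 27·225 ≡ 5 (mod 17). Nonzero ⇒ E is nonsingular.
For each x ∈ F_17, compute rhs = x³ + 13·x + 15 mod 17, then count y ∈ F_17 with y² ≡ rhs.
  x = 0: rhs = 15, matching y values: 7, 10 (2 points).
  x = 1: rhs = 12, matching y values: none (0 points).
  x = 2: rhs = 15, matching y values: 7, 10 (2 points).
  x = 3: rhs = 13, matching y values: 8, 9 (2 points).
  x = 4: rhs = 12, matching y values: none (0 points).
  x = 5: rhs = 1, matching y values: 1, 16 (2 points).
  x = 6: rhs = 3, matching y values: none (0 points).
  x = 7: rhs = 7, matching y values: none (0 points).
  x = 8: rhs = 2, matching y values: 6, 11 (2 points).
  x = 9: rhs = 11, matching y values: none (0 points).
  x = 10: rhs = 6, matching y values: none (0 points).
  x = 11: rhs = 10, matching y values: none (0 points).
  x = 12: rhs = 12, matching y values: none (0 points).
  x = 13: rhs = 1, matching y values: 1, 16 (2 points).
  x = 14: rhs = 0, matching y values: 0 (1 points).
  x = 15: rhs = 15, matching y values: 7, 10 (2 points).
  x = 16: rhs = 1, matching y values: 1, 16 (2 points).
Total affine count: 17.
Full point count |E(F_17)| = 17 + 1 = 18.
Hasse bound: |18 − (17+1)| = |0| = 0 ≤ 2√17 ≈ 8.2462 ✓.


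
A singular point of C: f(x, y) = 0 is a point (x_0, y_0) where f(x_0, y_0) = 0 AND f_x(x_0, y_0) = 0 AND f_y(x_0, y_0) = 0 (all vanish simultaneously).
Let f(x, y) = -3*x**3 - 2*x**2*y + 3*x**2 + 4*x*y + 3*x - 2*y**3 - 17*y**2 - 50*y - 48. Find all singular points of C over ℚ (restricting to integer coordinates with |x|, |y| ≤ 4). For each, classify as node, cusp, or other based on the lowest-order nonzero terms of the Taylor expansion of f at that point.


Singular points: {(1, -3)}; classification: cusp.

Compute partial derivatives:
  f_x = -9*x**2 - 4*x*y + 6*x + 4*y + 3.
  f_y = -2*x**2 + 4*x - 6*y**2 - 34*y - 50.
Scan x_0 ∈ {−4, ..., 4}. For each x_0, f_y(x_0, y) is a polynomial in y; find its integer roots y ∈ {−4, ..., 4}, then test f_x and f at those candidates.
  x = -4: f_y(-4, y) = -6*y**2 - 34*y - 98; no integer root y with |y| ≤ 4.
  x = -3: f_y(-3, y) = -6*y**2 - 34*y - 80; no integer root y with |y| ≤ 4.
  x = -2: f_y(-2, y) = -6*y**2 - 34*y - 66; no integer root y with |y| ≤ 4.
  x = -1: f_y(-1, y) = -6*y**2 - 34*y - 56; no integer root y with |y| ≤ 4.
  x = 0: f_y(0, y) = -6*y**2 - 34*y - 50; no integer root y with |y| ≤ 4.
  x = 1: f_y(1, y) = -6*y**2 - 34*y - 48; vanishes at y ∈ {-3}. (1, -3): f_x = 0, f = 0 — SINGULAR.
  x = 2: f_y(2, y) = -6*y**2 - 34*y - 50; no integer root y with |y| ≤ 4.
  x = 3: f_y(3, y) = -6*y**2 - 34*y - 56; no integer root y with |y| ≤ 4.
  x = 4: f_y(4, y) = -6*y**2 - 34*y - 66; no integer root y with |y| ≤ 4.
Only singular point on the grid: (1, -3).
Classify: substitute x = 1 + u, y = -3 + v and expand: f = -3*u**3 - 2*u**2*v - 2*v**3 + v**2.
No constant or linear terms (consistent with a singular point). Quadratic part: v**2. Cubic part: -3*u**3 - 2*u**2*v - 2*v**3.
The quadratic part v**2 is a perfect square, so there is a single (double) tangent line v = 0, i.e. y = -3. Restricting the cubic part to that line (v = 0) leaves -3*u**3 ≠ 0, so f is not divisible by v and the branch is v² ≈ 3*u**3 to lowest order — this is a cusp.
Classification: cusp.


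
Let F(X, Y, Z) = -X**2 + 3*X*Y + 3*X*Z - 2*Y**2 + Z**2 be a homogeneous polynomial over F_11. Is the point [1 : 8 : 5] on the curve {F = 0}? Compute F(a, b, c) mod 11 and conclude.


F(1,8,5) ≡ 1 (mod 11); P is NOT on the curve.

Evaluate F(1, 8, 5) term-by-term (mod 11).
  -X**2 ↦ -1·1·1·1 = -1
  3*X*Y ↦ 3·1·8·1 = 24
  3*X*Z ↦ 3·1·1·5 = 15
  -2*Y**2 ↦ -2·1·64·1 = -128
  Z**2 ↦ 1·1·1·25 = 25
Sum: F(1, 8, 5) = (-1) + (24) + (15) + (-128) + (25) = -65.
Reducing mod 11: -65 ≡ 1 (mod 11).
Since F(a, b, c) ≡ 1 ≠ 0 (mod 11), P does NOT lie on the curve.
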